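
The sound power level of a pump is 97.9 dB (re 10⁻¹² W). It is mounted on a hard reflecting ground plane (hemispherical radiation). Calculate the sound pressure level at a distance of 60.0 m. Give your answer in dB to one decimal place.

54.4 dB

L_p = L_w − 10·log₁₀(2π·r²) with r = 60.0 m.
2π·r² = 2.262e+04 m², 10·log₁₀ of that is 43.545 dB.
L_p = 97.9 − 43.545 = 54.36 dB.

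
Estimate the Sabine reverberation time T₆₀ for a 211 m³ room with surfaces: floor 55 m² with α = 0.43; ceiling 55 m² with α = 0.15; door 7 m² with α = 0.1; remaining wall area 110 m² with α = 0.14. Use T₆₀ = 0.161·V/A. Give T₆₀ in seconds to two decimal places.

Summing Sᵢαᵢ: 55·0.43 + 55·0.15 + 7·0.1 + 110·0.14 = 48.00 m².
T₆₀ = 0.161 × 211 / 48.00 = 0.708 s.

0.71 s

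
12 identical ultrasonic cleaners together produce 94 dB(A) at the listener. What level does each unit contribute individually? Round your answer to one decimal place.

83.2 dB(A)

Dividing the total intensity by 12 lowers the level by 10·log₁₀ 12 = 10.792 dB: L₁ = 94 − 10.792.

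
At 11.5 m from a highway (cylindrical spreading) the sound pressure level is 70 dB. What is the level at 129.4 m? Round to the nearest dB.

For a line source, L₂ = L₁ − 10·log₁₀(r₂/r₁).
L₂ = 70 − 10·log₁₀(129.4/11.5) = 70 − 10.512 = 59.49 dB.

59 dB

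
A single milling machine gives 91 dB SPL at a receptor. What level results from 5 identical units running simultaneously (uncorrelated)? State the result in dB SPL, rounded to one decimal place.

98.0 dB SPL

With 5 equal, uncorrelated contributions the intensity is 5× that of one unit, giving a rise of 10·log₁₀ 5.
L_total = 91 + 10·log₁₀(5) = 91 + 6.990 = 97.99 dB SPL.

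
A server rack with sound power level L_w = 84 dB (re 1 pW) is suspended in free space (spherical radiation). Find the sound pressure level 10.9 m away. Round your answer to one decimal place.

52.3 dB

L_p = L_w − 10·log₁₀(4π·r²) with r = 10.9 m.
4π·r² = 1493 m², 10·log₁₀ of that is 31.741 dB.
L_p = 84 − 31.741 = 52.26 dB.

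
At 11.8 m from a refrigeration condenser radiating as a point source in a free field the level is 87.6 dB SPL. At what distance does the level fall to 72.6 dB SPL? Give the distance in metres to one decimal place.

66.4 m

The 15.0 dB drop corresponds to a distance ratio of 10^(15.0/20) for a point source.
r₂ = 11.8·10^((87.6−72.6)/20) = 11.8·10^(15.0/20) = 66.36 m.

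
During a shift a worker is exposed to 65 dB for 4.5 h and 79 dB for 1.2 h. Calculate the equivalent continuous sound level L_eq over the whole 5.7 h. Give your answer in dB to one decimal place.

Weight each interval's intensity by its duration and average over T = 5.7 h:
Σ tᵢ·10^(Lᵢ/10) = 4.5·10^(65/10) + 1.2·10^(79/10) = 1.095e+08.
L_eq = 10·log₁₀(1.095e+08/5.7) = 72.84 dB.

72.8 dB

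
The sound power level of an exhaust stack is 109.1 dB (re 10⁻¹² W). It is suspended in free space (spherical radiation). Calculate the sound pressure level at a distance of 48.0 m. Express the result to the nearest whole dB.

64 dB

Free-field spherical radiation: L_p = L_w − 10·log₁₀(4π·r²), r = 48.0 m.
4π·r² = 2.895e+04 m², 10·log₁₀ of that is 44.617 dB.
L_p = 109.1 − 44.617 = 64.48 dB.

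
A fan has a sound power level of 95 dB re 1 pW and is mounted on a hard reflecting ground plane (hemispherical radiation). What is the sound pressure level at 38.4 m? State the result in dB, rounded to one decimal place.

55.3 dB

Free-field hemispherical radiation: L_p = L_w − 10·log₁₀(2π·r²), r = 38.4 m.
2π·r² = 9265 m², 10·log₁₀ of that is 39.668 dB.
L_p = 95 − 39.668 = 55.33 dB.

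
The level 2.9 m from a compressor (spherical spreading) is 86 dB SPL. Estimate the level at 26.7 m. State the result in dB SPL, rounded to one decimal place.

66.7 dB SPL

Spherical spreading from a point source gives a 20·log₁₀(r₂/r₁) drop.
L₂ = 86 − 20·log₁₀(26.7/2.9) = 86 − 19.282 = 66.72 dB SPL.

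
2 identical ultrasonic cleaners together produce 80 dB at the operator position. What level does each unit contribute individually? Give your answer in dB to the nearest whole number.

77 dB

2 equal contributions raise the level by 10·log₁₀ 2 = 3.010 dB, so each unit alone gives 80 − 3.010.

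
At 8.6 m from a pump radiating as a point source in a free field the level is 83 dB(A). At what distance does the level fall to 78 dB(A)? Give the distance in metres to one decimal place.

For a point source L₁ − L₂ = 20·log₁₀(r₂/r₁), so r₂ = r₁·10^((L₁−L₂)/20).
r₂ = 8.6·10^((83−78)/20) = 8.6·10^(5.0/20) = 15.29 m.

15.3 m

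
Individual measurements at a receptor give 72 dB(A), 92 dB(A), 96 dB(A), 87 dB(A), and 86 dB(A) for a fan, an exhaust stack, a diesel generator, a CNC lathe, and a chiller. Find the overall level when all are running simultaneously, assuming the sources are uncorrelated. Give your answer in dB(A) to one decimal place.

98.1 dB(A)

For uncorrelated sources the intensities add, so convert each level to linear form, sum, and take 10·log₁₀ of the total.
Σ 10^(L/10) = 10^(72/10) + 10^(92/10) + 10^(96/10) + 10^(87/10) + 10^(86/10) = 6.481e+09.
L_total = 10·log₁₀(6.481e+09) = 98.12 dB(A).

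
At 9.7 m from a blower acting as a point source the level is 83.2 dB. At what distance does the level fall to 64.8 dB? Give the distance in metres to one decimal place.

For a point source L₁ − L₂ = 20·log₁₀(r₂/r₁), so r₂ = r₁·10^((L₁−L₂)/20).
r₂ = 9.7·10^((83.2−64.8)/20) = 9.7·10^(18.4/20) = 80.68 m.

80.7 m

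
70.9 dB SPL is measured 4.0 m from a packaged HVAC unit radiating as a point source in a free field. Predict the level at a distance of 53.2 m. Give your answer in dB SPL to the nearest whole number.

48 dB SPL

Point-source attenuation: ΔL = 20·log₁₀(r₂/r₁) = 20·log₁₀(53.2/4.0) = 22.477 dB.
L₂ = 70.9 − 20·log₁₀(53.2/4.0) = 70.9 − 22.477 = 48.42 dB SPL.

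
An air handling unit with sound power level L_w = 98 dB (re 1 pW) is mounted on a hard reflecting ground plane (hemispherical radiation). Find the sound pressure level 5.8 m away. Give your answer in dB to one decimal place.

74.7 dB

Free-field hemispherical radiation: L_p = L_w − 10·log₁₀(2π·r²), r = 5.8 m.
2π·r² = 211.4 m², 10·log₁₀ of that is 23.250 dB.
L_p = 98 − 23.250 = 74.75 dB.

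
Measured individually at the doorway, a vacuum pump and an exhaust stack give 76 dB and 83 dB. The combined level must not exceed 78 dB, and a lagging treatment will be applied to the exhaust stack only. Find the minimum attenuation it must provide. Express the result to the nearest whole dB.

Fixed contribution from the other source: Σ 10^(L/10) = 10^(76/10) = 3.981e+07 (76.00 dB).
The limit corresponds to 10^(78/10) = 6.310e+07; subtracting the fixed part leaves 2.329e+07 for the exhaust stack, i.e. 73.67 dB.
So the exhaust stack must be reduced from 83 to 73.67 dB: IL = 9.33 dB.

9 dB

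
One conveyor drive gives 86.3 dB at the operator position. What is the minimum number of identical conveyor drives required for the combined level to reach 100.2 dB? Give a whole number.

Need L₁ + 10·log₁₀ N ≥ 100.2, i.e. log₁₀ N ≥ 1.39.
N ≥ 10^(13.9/10) = 24.547, so N = 25.

25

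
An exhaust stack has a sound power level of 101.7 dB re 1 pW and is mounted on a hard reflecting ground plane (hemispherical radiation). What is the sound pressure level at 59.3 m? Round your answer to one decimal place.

58.3 dB

Free-field hemispherical radiation: L_p = L_w − 10·log₁₀(2π·r²), r = 59.3 m.
2π·r² = 2.209e+04 m², 10·log₁₀ of that is 43.443 dB.
L_p = 101.7 − 43.443 = 58.26 dB.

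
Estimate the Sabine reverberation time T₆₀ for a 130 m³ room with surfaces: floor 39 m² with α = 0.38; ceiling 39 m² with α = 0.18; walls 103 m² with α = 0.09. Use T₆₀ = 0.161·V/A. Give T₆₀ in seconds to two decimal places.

Total absorption A = 39·0.38 + 39·0.18 + 103·0.09 = 31.11 m² sabins.
T₆₀ = 0.161·V/A = 0.161·130/31.11 = 0.673 s.

0.67 s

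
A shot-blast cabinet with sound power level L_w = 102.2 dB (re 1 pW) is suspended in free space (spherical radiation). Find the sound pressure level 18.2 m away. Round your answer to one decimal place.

66.0 dB

L_p = L_w − 10·log₁₀(4π·r²) with r = 18.2 m.
4π·r² = 4162 m², 10·log₁₀ of that is 36.194 dB.
L_p = 102.2 − 36.194 = 66.01 dB.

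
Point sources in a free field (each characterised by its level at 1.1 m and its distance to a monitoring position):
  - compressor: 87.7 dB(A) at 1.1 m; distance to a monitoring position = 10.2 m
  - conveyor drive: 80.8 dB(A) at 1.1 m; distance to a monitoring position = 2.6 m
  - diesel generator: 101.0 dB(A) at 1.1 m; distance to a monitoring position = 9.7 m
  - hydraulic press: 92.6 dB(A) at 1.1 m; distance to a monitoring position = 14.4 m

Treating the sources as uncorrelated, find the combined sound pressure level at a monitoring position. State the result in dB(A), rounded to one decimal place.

First find each source's level at the receiver (point-source: −20·log₁₀(r/r_ref)), then combine on an intensity basis.
compressor: 87.7 − 20·log₁₀(10.2/1.1) = 87.7 − 19.34 = 68.36 dB(A).
conveyor drive: 80.8 − 20·log₁₀(2.6/1.1) = 80.8 − 7.47 = 73.33 dB(A).
diesel generator: 101.0 − 20·log₁₀(9.7/1.1) = 101.0 − 18.91 = 82.09 dB(A).
hydraulic press: 92.6 − 20·log₁₀(14.4/1.1) = 92.6 − 22.34 = 70.26 dB(A).
Σ 10^(L/10) = 2.009e+08 → L_total = 10·log₁₀(2.009e+08) = 83.03 dB(A).

83.0 dB(A)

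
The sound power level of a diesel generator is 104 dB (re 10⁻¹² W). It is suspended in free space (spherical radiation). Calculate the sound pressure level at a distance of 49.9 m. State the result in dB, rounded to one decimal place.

Free-field spherical radiation: L_p = L_w − 10·log₁₀(4π·r²), r = 49.9 m.
4π·r² = 3.129e+04 m², 10·log₁₀ of that is 44.954 dB.
L_p = 104 − 44.954 = 59.05 dB.

59.0 dB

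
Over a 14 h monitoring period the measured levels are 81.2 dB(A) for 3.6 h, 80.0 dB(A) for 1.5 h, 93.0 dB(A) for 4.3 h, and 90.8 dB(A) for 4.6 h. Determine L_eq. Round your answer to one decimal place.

90.2 dB(A)

The energy average is taken in the linear domain: L_eq = 10·log₁₀[(Σ tᵢ·10^(Lᵢ/10))/T], T = 14 h.
Σ tᵢ·10^(Lᵢ/10) = 3.6·10^(81.2/10) + 1.5·10^(80.0/10) + 4.3·10^(93.0/10) + 4.6·10^(90.8/10) = 1.473e+10.
L_eq = 10·log₁₀(1.473e+10/14) = 90.22 dB(A).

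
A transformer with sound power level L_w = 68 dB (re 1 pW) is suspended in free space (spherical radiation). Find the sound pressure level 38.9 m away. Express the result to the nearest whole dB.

25 dB

The power spreads over a sphere of area 4π·r², so L_p = L_w − 10·log₁₀(4π·r²).
4π·r² = 1.902e+04 m², 10·log₁₀ of that is 42.791 dB.
L_p = 68 − 42.791 = 25.21 dB.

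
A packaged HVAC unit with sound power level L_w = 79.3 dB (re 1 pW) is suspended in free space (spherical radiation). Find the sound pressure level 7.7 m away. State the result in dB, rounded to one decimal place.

The power spreads over a sphere of area 4π·r², so L_p = L_w − 10·log₁₀(4π·r²).
4π·r² = 745.1 m², 10·log₁₀ of that is 28.722 dB.
L_p = 79.3 − 28.722 = 50.58 dB.

50.6 dB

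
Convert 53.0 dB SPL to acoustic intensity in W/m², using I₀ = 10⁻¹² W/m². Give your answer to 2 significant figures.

2.0e-07 W/m²

I = I₀·10^(L/10) = 10⁻¹² × 10^(53.0/10) = 10^(-6.700).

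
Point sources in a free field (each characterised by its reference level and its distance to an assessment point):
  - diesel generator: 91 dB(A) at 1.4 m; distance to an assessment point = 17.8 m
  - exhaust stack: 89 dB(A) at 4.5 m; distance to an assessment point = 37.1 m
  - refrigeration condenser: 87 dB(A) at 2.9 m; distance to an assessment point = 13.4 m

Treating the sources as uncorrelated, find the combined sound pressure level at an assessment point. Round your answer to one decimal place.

Apply inverse-square spreading to bring every level to the receiver, then sum 10^(L/10).
diesel generator: 91 − 20·log₁₀(17.8/1.4) = 91 − 22.09 = 68.91 dB(A).
exhaust stack: 89 − 20·log₁₀(37.1/4.5) = 89 − 18.32 = 70.68 dB(A).
refrigeration condenser: 87 − 20·log₁₀(13.4/2.9) = 87 − 13.29 = 73.71 dB(A).
Σ 10^(L/10) = 4.295e+07 → L_total = 10·log₁₀(4.295e+07) = 76.33 dB(A).

76.3 dB(A)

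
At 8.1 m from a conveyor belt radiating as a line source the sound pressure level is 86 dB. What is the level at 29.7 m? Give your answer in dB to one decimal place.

80.4 dB

For a line source, L₂ = L₁ − 10·log₁₀(r₂/r₁).
L₂ = 86 − 10·log₁₀(29.7/8.1) = 86 − 5.643 = 80.36 dB.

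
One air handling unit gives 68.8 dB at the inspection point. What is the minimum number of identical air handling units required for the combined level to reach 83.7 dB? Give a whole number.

The shortfall is 83.7 − 68.8 = 14.9 dB, and N units add 10·log₁₀ N, so need 10·log₁₀ N ≥ 14.9.
N ≥ 10^(14.9/10) = 30.903, so N = 31.

31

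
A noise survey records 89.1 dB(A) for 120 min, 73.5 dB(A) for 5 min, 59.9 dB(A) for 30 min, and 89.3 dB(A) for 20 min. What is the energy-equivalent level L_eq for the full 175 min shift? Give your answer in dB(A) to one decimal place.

L_eq = 10·log₁₀[(1/T)·Σ tᵢ·10^(Lᵢ/10)] with T = 175 min.
Σ tᵢ·10^(Lᵢ/10) = 120·10^(89.1/10) + 5·10^(73.5/10) + 30·10^(59.9/10) + 20·10^(89.3/10) = 1.147e+11.
L_eq = 10·log₁₀(1.147e+11/175) = 88.17 dB(A).

88.2 dB(A)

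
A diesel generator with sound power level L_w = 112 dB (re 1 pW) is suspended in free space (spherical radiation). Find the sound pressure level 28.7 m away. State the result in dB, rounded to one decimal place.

71.9 dB

Free-field spherical radiation: L_p = L_w − 10·log₁₀(4π·r²), r = 28.7 m.
4π·r² = 1.035e+04 m², 10·log₁₀ of that is 40.150 dB.
L_p = 112 − 40.150 = 71.85 dB.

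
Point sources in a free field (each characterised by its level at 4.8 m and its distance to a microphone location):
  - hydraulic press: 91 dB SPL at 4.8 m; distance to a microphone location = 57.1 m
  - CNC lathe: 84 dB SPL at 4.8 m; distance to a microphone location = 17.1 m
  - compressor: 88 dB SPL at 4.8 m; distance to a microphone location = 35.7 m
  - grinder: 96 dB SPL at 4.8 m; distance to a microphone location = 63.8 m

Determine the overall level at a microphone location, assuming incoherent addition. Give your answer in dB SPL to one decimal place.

Propagate each source to the receiver with L = L_ref − 20·log₁₀(r/r_ref), then add intensities.
hydraulic press: 91 − 20·log₁₀(57.1/4.8) = 91 − 21.51 = 69.49 dB SPL.
CNC lathe: 84 − 20·log₁₀(17.1/4.8) = 84 − 11.04 = 72.96 dB SPL.
compressor: 88 − 20·log₁₀(35.7/4.8) = 88 − 17.43 = 70.57 dB SPL.
grinder: 96 − 20·log₁₀(63.8/4.8) = 96 − 22.47 = 73.53 dB SPL.
Σ 10^(L/10) = 6.263e+07 → L_total = 10·log₁₀(6.263e+07) = 77.97 dB SPL.

78.0 dB SPL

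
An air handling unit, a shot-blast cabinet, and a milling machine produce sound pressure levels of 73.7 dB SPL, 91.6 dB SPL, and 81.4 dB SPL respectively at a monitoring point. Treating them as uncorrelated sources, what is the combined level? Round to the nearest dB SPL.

92 dB SPL

Incoherent sources combine by intensity addition: L_total = 10·log₁₀(Σ 10^(L_i/10)).
Σ 10^(L/10) = 10^(73.7/10) + 10^(91.6/10) + 10^(81.4/10) = 1.607e+09.
L_total = 10·log₁₀(1.607e+09) = 92.06 dB SPL.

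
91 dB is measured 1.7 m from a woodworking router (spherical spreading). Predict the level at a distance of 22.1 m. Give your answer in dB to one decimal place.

68.7 dB

For a point source, L₂ = L₁ − 20·log₁₀(r₂/r₁).
L₂ = 91 − 20·log₁₀(22.1/1.7) = 91 − 22.279 = 68.72 dB.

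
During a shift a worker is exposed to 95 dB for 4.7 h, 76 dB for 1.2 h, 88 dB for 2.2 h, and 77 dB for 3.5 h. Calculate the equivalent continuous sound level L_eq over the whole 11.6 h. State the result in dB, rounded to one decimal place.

91.5 dB

L_eq = 10·log₁₀[(1/T)·Σ tᵢ·10^(Lᵢ/10)] with T = 11.6 h.
Σ tᵢ·10^(Lᵢ/10) = 4.7·10^(95/10) + 1.2·10^(76/10) + 2.2·10^(88/10) + 3.5·10^(77/10) = 1.647e+10.
L_eq = 10·log₁₀(1.647e+10/11.6) = 91.52 dB.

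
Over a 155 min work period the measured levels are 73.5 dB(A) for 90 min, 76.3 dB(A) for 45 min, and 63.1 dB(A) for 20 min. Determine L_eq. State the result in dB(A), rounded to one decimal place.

74.1 dB(A)

The energy average is taken in the linear domain: L_eq = 10·log₁₀[(Σ tᵢ·10^(Lᵢ/10))/T], T = 155 min.
Σ tᵢ·10^(Lᵢ/10) = 90·10^(73.5/10) + 45·10^(76.3/10) + 20·10^(63.1/10) = 3.975e+09.
L_eq = 10·log₁₀(3.975e+09/155) = 74.09 dB(A).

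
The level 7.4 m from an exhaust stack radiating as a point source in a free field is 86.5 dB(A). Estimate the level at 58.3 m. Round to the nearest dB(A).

Spherical spreading from a point source gives a 20·log₁₀(r₂/r₁) drop.
L₂ = 86.5 − 20·log₁₀(58.3/7.4) = 86.5 − 17.929 = 68.57 dB(A).

69 dB(A)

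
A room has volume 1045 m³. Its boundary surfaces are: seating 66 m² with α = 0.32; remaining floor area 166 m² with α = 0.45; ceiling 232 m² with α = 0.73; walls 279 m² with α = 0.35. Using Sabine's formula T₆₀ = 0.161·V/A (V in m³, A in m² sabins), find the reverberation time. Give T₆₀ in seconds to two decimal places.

0.46 s

A = Σ Sᵢαᵢ = 66·0.32 + 166·0.45 + 232·0.73 + 279·0.35 = 362.83 m².
T₆₀ = 0.161·V/A = 0.161·1045/362.83 = 0.464 s.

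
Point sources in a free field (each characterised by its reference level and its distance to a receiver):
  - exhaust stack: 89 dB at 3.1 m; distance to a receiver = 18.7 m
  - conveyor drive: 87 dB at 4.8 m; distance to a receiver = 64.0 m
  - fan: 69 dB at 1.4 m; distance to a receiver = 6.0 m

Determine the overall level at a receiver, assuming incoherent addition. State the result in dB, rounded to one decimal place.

74.0 dB

First find each source's level at the receiver (point-source: −20·log₁₀(r/r_ref)), then combine on an intensity basis.
exhaust stack: 89 − 20·log₁₀(18.7/3.1) = 89 − 15.61 = 73.39 dB.
conveyor drive: 87 − 20·log₁₀(64.0/4.8) = 87 − 22.50 = 64.50 dB.
fan: 69 − 20·log₁₀(6.0/1.4) = 69 − 12.64 = 56.36 dB.
Σ 10^(L/10) = 2.508e+07 → L_total = 10·log₁₀(2.508e+07) = 73.99 dB.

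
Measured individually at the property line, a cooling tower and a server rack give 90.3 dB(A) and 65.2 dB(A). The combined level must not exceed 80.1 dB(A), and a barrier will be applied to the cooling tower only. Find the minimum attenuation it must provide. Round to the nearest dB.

10 dB

Fixed contribution from the other source: Σ 10^(L/10) = 10^(65.2/10) = 3.311e+06 (65.20 dB(A)).
To meet 80.1 dB(A) overall, the treated cooling tower may contribute at most 10^(80.1/10) − 3.311e+06 = 9.902e+07, i.e. 79.96 dB(A).
So the cooling tower must be reduced from 90.3 to 79.96 dB(A): IL = 10.34 dB.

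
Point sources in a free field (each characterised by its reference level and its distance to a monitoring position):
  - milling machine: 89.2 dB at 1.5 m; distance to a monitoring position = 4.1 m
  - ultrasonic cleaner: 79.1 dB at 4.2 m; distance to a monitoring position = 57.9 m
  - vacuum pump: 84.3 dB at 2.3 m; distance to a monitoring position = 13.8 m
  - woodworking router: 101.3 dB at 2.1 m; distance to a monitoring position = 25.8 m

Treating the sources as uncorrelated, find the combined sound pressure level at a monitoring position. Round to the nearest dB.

83 dB

First find each source's level at the receiver (point-source: −20·log₁₀(r/r_ref)), then combine on an intensity basis.
milling machine: 89.2 − 20·log₁₀(4.1/1.5) = 89.2 − 8.73 = 80.47 dB.
ultrasonic cleaner: 79.1 − 20·log₁₀(57.9/4.2) = 79.1 − 22.79 = 56.31 dB.
vacuum pump: 84.3 − 20·log₁₀(13.8/2.3) = 84.3 − 15.56 = 68.74 dB.
woodworking router: 101.3 − 20·log₁₀(25.8/2.1) = 101.3 − 21.79 = 79.51 dB.
Σ 10^(L/10) = 2.086e+08 → L_total = 10·log₁₀(2.086e+08) = 83.19 dB.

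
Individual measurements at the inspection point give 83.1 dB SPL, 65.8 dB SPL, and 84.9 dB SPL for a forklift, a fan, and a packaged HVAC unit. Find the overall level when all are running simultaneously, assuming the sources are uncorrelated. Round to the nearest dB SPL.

Incoherent sources combine by intensity addition: L_total = 10·log₁₀(Σ 10^(L_i/10)).
Σ 10^(L/10) = 10^(83.1/10) + 10^(65.8/10) + 10^(84.9/10) = 5.170e+08.
L_total = 10·log₁₀(5.170e+08) = 87.13 dB SPL.

87 dB SPL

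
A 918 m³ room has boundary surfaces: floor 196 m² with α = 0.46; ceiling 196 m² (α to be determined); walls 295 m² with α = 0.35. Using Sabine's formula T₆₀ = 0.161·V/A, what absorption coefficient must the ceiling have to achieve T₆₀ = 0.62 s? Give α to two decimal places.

0.23

Required total absorption A = 0.161·918/0.62 = 238.38 m².
Absorption from the other surfaces = 196·0.46 + 295·0.35 = 193.41 m², so the ceiling must supply 44.97 m² over 196 m².
α = 44.97/196 = 0.229.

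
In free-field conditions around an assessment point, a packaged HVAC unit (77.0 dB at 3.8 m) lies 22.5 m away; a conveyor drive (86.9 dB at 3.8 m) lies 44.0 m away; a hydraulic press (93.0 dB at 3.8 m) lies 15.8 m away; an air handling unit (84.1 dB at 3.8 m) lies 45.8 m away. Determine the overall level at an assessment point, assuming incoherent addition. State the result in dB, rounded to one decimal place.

80.9 dB

First find each source's level at the receiver (point-source: −20·log₁₀(r/r_ref)), then combine on an intensity basis.
packaged HVAC unit: 77.0 − 20·log₁₀(22.5/3.8) = 77.0 − 15.45 = 61.55 dB.
conveyor drive: 86.9 − 20·log₁₀(44.0/3.8) = 86.9 − 21.27 = 65.63 dB.
hydraulic press: 93.0 − 20·log₁₀(15.8/3.8) = 93.0 − 12.38 = 80.62 dB.
air handling unit: 84.1 − 20·log₁₀(45.8/3.8) = 84.1 − 21.62 = 62.48 dB.
Σ 10^(L/10) = 1.223e+08 → L_total = 10·log₁₀(1.223e+08) = 80.87 dB.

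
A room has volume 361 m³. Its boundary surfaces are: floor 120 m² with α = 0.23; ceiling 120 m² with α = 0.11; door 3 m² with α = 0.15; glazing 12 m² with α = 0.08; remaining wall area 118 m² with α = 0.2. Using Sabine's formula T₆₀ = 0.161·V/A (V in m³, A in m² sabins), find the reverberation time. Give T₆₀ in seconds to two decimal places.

0.88 s

Summing Sᵢαᵢ: 120·0.23 + 120·0.11 + 3·0.15 + 12·0.08 + 118·0.2 = 65.81 m².
T₆₀ = 0.161·V/A = 0.161·361/65.81 = 0.883 s.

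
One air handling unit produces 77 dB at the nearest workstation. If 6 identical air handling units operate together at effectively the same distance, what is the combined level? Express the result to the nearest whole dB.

N identical incoherent sources raise the level by 10·log₁₀ N.
L_total = 77 + 10·log₁₀(6) = 77 + 7.782 = 84.78 dB.

85 dB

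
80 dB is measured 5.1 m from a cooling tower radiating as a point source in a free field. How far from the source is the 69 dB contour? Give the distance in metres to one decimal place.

18.1 m

The 11.0 dB drop corresponds to a distance ratio of 10^(11.0/20) for a point source.
r₂ = 5.1·10^((80−69)/20) = 5.1·10^(11.0/20) = 18.10 m.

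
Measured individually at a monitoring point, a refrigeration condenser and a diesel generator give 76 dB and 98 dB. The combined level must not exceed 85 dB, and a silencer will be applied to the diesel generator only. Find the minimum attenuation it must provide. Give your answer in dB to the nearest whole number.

14 dB

Everything except the diesel generator sums to 10^(76/10) = 3.981e+07 in linear terms, 76.00 dB.
The limit corresponds to 10^(85/10) = 3.162e+08; subtracting the fixed part leaves 2.764e+08 for the diesel generator, i.e. 84.42 dB.
So the diesel generator must be reduced from 98 to 84.42 dB: IL = 13.58 dB.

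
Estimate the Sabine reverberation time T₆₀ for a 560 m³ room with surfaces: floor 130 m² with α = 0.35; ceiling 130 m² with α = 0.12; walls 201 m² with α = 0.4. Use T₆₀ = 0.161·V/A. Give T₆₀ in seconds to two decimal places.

0.64 s

A = Σ Sᵢαᵢ = 130·0.35 + 130·0.12 + 201·0.4 = 141.50 m².
T₆₀ = 0.161 × 560 / 141.50 = 0.637 s.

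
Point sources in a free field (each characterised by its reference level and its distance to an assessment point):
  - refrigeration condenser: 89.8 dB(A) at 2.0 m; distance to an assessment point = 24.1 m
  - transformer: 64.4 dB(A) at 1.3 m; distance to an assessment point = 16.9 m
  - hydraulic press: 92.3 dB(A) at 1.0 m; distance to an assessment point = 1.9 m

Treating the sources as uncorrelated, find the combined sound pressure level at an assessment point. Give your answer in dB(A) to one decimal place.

Propagate each source to the receiver with L = L_ref − 20·log₁₀(r/r_ref), then add intensities.
refrigeration condenser: 89.8 − 20·log₁₀(24.1/2.0) = 89.8 − 21.62 = 68.18 dB(A).
transformer: 64.4 − 20·log₁₀(16.9/1.3) = 64.4 − 22.28 = 42.12 dB(A).
hydraulic press: 92.3 − 20·log₁₀(1.9/1.0) = 92.3 − 5.58 = 86.72 dB(A).
Σ 10^(L/10) = 4.770e+08 → L_total = 10·log₁₀(4.770e+08) = 86.79 dB(A).

86.8 dB(A)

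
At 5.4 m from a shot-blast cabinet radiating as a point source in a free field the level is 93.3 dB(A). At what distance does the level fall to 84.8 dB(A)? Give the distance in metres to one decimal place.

14.4 m

The 8.5 dB drop corresponds to a distance ratio of 10^(8.5/20) for a point source.
r₂ = 5.4·10^((93.3−84.8)/20) = 5.4·10^(8.5/20) = 14.37 m.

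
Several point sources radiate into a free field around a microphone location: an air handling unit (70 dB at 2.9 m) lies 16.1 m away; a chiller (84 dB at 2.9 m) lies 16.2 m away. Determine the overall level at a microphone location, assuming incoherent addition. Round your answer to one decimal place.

First find each source's level at the receiver (point-source: −20·log₁₀(r/r_ref)), then combine on an intensity basis.
air handling unit: 70 − 20·log₁₀(16.1/2.9) = 70 − 14.89 = 55.11 dB.
chiller: 84 − 20·log₁₀(16.2/2.9) = 84 − 14.94 = 69.06 dB.
Σ 10^(L/10) = 8.374e+06 → L_total = 10·log₁₀(8.374e+06) = 69.23 dB.

69.2 dB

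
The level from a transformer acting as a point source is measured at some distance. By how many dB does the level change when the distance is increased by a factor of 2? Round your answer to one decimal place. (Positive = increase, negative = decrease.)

Point-source spreading: ΔL = −20·log₁₀(r₂/r₁).
ΔL = −20·log₁₀(2) = -6.02 dB.

-6.0 dB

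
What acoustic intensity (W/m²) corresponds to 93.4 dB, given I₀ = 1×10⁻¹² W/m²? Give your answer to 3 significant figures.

0.00219 W/m²

I/I₀ = 10^(93.4/10) = 2.188e+09, so I = 2.188e+09 × 10⁻¹² W/m².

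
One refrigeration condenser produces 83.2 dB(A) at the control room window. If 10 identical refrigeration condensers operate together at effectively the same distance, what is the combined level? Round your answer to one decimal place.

93.2 dB(A)

L_total = L₁ + 10·log₁₀ N for N identical incoherent sources.
L_total = 83.2 + 10·log₁₀(10) = 83.2 + 10.000 = 93.20 dB(A).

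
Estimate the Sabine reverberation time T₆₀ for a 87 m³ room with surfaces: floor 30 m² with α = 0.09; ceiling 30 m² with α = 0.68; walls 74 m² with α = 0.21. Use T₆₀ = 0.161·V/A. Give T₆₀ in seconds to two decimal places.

0.36 s

A = Σ Sᵢαᵢ = 30·0.09 + 30·0.68 + 74·0.21 = 38.64 m².
T₆₀ = 0.161 × 87 / 38.64 = 0.362 s.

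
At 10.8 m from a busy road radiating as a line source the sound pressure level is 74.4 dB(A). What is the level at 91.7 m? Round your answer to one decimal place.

65.1 dB(A)

Cylindrical spreading from a line source gives a 10·log₁₀(r₂/r₁) drop.
L₂ = 74.4 − 10·log₁₀(91.7/10.8) = 74.4 − 9.289 = 65.11 dB(A).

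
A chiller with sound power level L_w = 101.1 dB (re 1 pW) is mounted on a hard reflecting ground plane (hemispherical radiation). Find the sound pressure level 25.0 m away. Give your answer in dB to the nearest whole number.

The power spreads over a hemisphere of area 2π·r², so L_p = L_w − 10·log₁₀(2π·r²).
2π·r² = 3927 m², 10·log₁₀ of that is 35.941 dB.
L_p = 101.1 − 35.941 = 65.16 dB.

65 dB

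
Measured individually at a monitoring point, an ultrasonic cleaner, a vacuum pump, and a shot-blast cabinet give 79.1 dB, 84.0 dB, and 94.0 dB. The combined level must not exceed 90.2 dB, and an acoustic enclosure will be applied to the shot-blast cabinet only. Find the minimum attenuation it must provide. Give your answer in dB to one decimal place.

Fixed contribution from the other sources: Σ 10^(L/10) = 10^(79.1/10) + 10^(84.0/10) = 3.325e+08 (85.22 dB).
To meet 90.2 dB overall, the treated shot-blast cabinet may contribute at most 10^(90.2/10) − 3.325e+08 = 7.147e+08, i.e. 88.54 dB.
So the shot-blast cabinet must be reduced from 94.0 to 88.54 dB: IL = 5.46 dB.

5.5 dB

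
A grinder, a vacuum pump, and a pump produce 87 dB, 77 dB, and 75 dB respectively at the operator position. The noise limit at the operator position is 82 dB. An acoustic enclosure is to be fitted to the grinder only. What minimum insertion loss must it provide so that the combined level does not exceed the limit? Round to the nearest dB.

The untreated sources together contribute 10^(77/10) + 10^(75/10) = 8.174e+07, i.e. 79.12 dB.
To meet 82 dB overall, the treated grinder may contribute at most 10^(82/10) − 8.174e+07 = 7.675e+07, i.e. 78.85 dB.
Required insertion loss = 87 − 78.85 = 8.15 dB.

8 dB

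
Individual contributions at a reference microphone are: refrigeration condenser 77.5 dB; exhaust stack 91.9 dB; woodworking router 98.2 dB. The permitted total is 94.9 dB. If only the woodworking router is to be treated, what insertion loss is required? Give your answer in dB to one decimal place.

6.5 dB

Fixed contribution from the other sources: Σ 10^(L/10) = 10^(77.5/10) + 10^(91.9/10) = 1.605e+09 (92.05 dB).
The limit corresponds to 10^(94.9/10) = 3.090e+09; subtracting the fixed part leaves 1.485e+09 for the woodworking router, i.e. 91.72 dB.
Required insertion loss = 98.2 − 91.72 = 6.48 dB.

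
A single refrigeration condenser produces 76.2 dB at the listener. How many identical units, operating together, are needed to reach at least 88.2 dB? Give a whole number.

Need L₁ + 10·log₁₀ N ≥ 88.2, i.e. log₁₀ N ≥ 1.20.
N ≥ 10^(12.0/10) = 15.849, so N = 16.

16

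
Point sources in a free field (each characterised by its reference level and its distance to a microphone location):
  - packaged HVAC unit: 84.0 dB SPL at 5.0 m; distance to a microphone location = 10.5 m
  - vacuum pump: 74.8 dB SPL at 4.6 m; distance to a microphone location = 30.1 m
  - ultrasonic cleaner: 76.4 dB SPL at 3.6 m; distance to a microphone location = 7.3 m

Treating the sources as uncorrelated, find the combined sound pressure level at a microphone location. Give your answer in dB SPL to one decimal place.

Propagate each source to the receiver with L = L_ref − 20·log₁₀(r/r_ref), then add intensities.
packaged HVAC unit: 84.0 − 20·log₁₀(10.5/5.0) = 84.0 − 6.44 = 77.56 dB SPL.
vacuum pump: 74.8 − 20·log₁₀(30.1/4.6) = 74.8 − 16.32 = 58.48 dB SPL.
ultrasonic cleaner: 76.4 − 20·log₁₀(7.3/3.6) = 76.4 − 6.14 = 70.26 dB SPL.
Σ 10^(L/10) = 6.828e+07 → L_total = 10·log₁₀(6.828e+07) = 78.34 dB SPL.

78.3 dB SPL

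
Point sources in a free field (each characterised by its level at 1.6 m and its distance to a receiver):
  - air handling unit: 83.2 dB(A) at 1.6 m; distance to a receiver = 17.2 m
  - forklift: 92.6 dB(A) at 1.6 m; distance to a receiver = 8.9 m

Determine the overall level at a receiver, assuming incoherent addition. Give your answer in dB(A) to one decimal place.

77.8 dB(A)

First find each source's level at the receiver (point-source: −20·log₁₀(r/r_ref)), then combine on an intensity basis.
air handling unit: 83.2 − 20·log₁₀(17.2/1.6) = 83.2 − 20.63 = 62.57 dB(A).
forklift: 92.6 − 20·log₁₀(8.9/1.6) = 92.6 − 14.91 = 77.69 dB(A).
Σ 10^(L/10) = 6.062e+07 → L_total = 10·log₁₀(6.062e+07) = 77.83 dB(A).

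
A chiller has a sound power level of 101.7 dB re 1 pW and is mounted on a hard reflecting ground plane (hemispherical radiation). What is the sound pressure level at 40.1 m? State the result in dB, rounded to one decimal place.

61.7 dB

L_p = L_w − 10·log₁₀(2π·r²) with r = 40.1 m.
2π·r² = 1.01e+04 m², 10·log₁₀ of that is 40.045 dB.
L_p = 101.7 − 40.045 = 61.66 dB.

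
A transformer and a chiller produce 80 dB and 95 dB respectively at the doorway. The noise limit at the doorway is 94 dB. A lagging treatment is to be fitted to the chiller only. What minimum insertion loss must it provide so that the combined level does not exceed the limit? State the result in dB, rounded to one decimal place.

The untreated sources together contribute 10^(80/10) = 1.000e+08, i.e. 80.00 dB.
The limit corresponds to 10^(94/10) = 2.512e+09; subtracting the fixed part leaves 2.412e+09 for the chiller, i.e. 93.82 dB.
Required insertion loss = 95 − 93.82 = 1.18 dB.

1.2 dB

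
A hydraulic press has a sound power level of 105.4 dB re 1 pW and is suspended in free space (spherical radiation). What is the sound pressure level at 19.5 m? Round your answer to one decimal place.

Free-field spherical radiation: L_p = L_w − 10·log₁₀(4π·r²), r = 19.5 m.
4π·r² = 4778 m², 10·log₁₀ of that is 36.793 dB.
L_p = 105.4 − 36.793 = 68.61 dB.

68.6 dB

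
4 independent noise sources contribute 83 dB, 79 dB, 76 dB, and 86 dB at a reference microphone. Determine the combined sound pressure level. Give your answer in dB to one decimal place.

Incoherent sources combine by intensity addition: L_total = 10·log₁₀(Σ 10^(L_i/10)).
Σ 10^(L/10) = 10^(83/10) + 10^(79/10) + 10^(76/10) + 10^(86/10) = 7.169e+08.
L_total = 10·log₁₀(7.169e+08) = 88.55 dB.

88.6 dB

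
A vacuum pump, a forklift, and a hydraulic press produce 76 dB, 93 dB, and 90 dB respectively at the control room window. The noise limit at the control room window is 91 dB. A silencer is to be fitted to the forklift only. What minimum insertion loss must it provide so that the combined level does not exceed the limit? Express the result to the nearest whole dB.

The untreated sources together contribute 10^(76/10) + 10^(90/10) = 1.040e+09, i.e. 90.17 dB.
The limit corresponds to 10^(91/10) = 1.259e+09; subtracting the fixed part leaves 2.191e+08 for the forklift, i.e. 83.41 dB.
Required insertion loss = 93 − 83.41 = 9.59 dB.

10 dB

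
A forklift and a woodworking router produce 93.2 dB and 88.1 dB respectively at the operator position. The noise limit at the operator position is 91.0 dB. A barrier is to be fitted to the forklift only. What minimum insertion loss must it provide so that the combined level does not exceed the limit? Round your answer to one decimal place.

5.3 dB

The untreated sources together contribute 10^(88.1/10) = 6.457e+08, i.e. 88.10 dB.
To meet 91.0 dB overall, the treated forklift may contribute at most 10^(91.0/10) − 6.457e+08 = 6.133e+08, i.e. 87.88 dB.
So the forklift must be reduced from 93.2 to 87.88 dB: IL = 5.32 dB.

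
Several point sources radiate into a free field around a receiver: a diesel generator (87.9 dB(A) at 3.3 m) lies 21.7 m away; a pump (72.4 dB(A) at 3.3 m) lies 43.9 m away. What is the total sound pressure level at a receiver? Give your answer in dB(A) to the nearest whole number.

Apply inverse-square spreading to bring every level to the receiver, then sum 10^(L/10).
diesel generator: 87.9 − 20·log₁₀(21.7/3.3) = 87.9 − 16.36 = 71.54 dB(A).
pump: 72.4 − 20·log₁₀(43.9/3.3) = 72.4 − 22.48 = 49.92 dB(A).
Σ 10^(L/10) = 1.436e+07 → L_total = 10·log₁₀(1.436e+07) = 71.57 dB(A).

72 dB(A)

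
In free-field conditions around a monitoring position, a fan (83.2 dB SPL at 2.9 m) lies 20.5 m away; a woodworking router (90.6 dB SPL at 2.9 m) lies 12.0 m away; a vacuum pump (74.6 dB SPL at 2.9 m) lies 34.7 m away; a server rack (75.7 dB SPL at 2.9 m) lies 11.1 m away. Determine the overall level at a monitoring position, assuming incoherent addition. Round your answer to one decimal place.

78.7 dB SPL

Propagate each source to the receiver with L = L_ref − 20·log₁₀(r/r_ref), then add intensities.
fan: 83.2 − 20·log₁₀(20.5/2.9) = 83.2 − 16.99 = 66.21 dB SPL.
woodworking router: 90.6 − 20·log₁₀(12.0/2.9) = 90.6 − 12.34 = 78.26 dB SPL.
vacuum pump: 74.6 − 20·log₁₀(34.7/2.9) = 74.6 − 21.56 = 53.04 dB SPL.
server rack: 75.7 − 20·log₁₀(11.1/2.9) = 75.7 − 11.66 = 64.04 dB SPL.
Σ 10^(L/10) = 7.397e+07 → L_total = 10·log₁₀(7.397e+07) = 78.69 dB SPL.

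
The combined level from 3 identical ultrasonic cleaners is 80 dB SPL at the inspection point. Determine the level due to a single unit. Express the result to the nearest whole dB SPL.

75 dB SPL

Dividing the total intensity by 3 lowers the level by 10·log₁₀ 3 = 4.771 dB: L₁ = 80 − 4.771.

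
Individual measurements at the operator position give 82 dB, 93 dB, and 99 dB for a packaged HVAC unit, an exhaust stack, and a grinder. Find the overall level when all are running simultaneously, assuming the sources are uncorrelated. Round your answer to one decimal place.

Incoherent sources combine by intensity addition: L_total = 10·log₁₀(Σ 10^(L_i/10)).
Σ 10^(L/10) = 10^(82/10) + 10^(93/10) + 10^(99/10) = 1.010e+10.
L_total = 10·log₁₀(1.010e+10) = 100.04 dB.

100.0 dB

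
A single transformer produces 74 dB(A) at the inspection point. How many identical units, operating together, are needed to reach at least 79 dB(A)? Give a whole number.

Need L₁ + 10·log₁₀ N ≥ 79, i.e. log₁₀ N ≥ 0.50.
N ≥ 10^(5.0/10) = 3.162, so N = 4.

4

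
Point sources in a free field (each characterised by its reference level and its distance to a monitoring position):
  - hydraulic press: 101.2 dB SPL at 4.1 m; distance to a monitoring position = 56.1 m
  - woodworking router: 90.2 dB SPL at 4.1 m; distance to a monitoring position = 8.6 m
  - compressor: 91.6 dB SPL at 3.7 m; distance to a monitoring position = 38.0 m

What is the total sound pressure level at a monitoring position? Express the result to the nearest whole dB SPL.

85 dB SPL

Propagate each source to the receiver with L = L_ref − 20·log₁₀(r/r_ref), then add intensities.
hydraulic press: 101.2 − 20·log₁₀(56.1/4.1) = 101.2 − 22.72 = 78.48 dB SPL.
woodworking router: 90.2 − 20·log₁₀(8.6/4.1) = 90.2 − 6.43 = 83.77 dB SPL.
compressor: 91.6 − 20·log₁₀(38.0/3.7) = 91.6 − 20.23 = 71.37 dB SPL.
Σ 10^(L/10) = 3.221e+08 → L_total = 10·log₁₀(3.221e+08) = 85.08 dB SPL.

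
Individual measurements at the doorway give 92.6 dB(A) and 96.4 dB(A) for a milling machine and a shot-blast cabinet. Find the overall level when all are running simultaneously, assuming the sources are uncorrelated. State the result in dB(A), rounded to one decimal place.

97.9 dB(A)

For uncorrelated sources the intensities add, so convert each level to linear form, sum, and take 10·log₁₀ of the total.
Σ 10^(L/10) = 10^(92.6/10) + 10^(96.4/10) = 6.185e+09.
L_total = 10·log₁₀(6.185e+09) = 97.91 dB(A).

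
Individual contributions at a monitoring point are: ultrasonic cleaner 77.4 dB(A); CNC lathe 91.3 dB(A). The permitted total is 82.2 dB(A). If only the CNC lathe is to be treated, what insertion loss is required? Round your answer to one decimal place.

The untreated sources together contribute 10^(77.4/10) = 5.495e+07, i.e. 77.40 dB(A).
To meet 82.2 dB(A) overall, the treated CNC lathe may contribute at most 10^(82.2/10) − 5.495e+07 = 1.110e+08, i.e. 80.45 dB(A).
So the CNC lathe must be reduced from 91.3 to 80.45 dB(A): IL = 10.85 dB.

10.8 dB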